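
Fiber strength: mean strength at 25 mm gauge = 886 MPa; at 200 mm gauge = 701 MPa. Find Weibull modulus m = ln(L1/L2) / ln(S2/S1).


Formula: m = ln(L1/L2) / ln(S2/S1)
Step 1: ln(L1/L2) = ln(25/200) = -2.07944
Step 2: S2/S1 = 701/886 = 0.7912
Step 3: ln(S2/S1) = ln(0.7912) = -0.23420
Step 4: m = -2.07944 / -0.23420 = 8.88

8.88 (Weibull m)


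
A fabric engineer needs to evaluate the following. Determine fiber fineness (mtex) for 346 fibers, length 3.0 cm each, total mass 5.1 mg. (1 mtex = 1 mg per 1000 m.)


Formula: fineness (mtex) = mass (mg) / total length (km) = (mass_mg / total_length_m) * 1000
Step 1: Convert fiber length: 3.0 cm = 0.03 m
Step 2: Total fiber length = 346 * 0.03 = 10.38 m
Step 3: Linear density = 5.1 mg / 10.38 m = 0.4913 mg/m
Step 4: fineness = 0.4913 * 1000 = 491.3 mtex

491.3 mtex


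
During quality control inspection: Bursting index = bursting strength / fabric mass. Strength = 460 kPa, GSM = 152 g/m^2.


Formula: Bursting Index = Bursting Strength / Fabric GSM
BI = 460 kPa / 152 g/m^2
BI = 3.026 kPa/(g/m^2)

3.026 kPa/(g/m^2)


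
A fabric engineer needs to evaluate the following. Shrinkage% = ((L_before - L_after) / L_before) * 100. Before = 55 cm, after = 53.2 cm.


Formula: Shrinkage% = ((L_before - L_after) / L_before) * 100
Step 1: Shrinkage = 55 - 53.2 = 1.8 cm
Step 2: Shrinkage% = (1.8 / 55) * 100
Step 3: Shrinkage% = 0.032727 * 100 = 3.2727% ≈ 3.3%

3.3%


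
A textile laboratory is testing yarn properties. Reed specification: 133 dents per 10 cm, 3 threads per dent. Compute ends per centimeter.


Formula: EPC = (dents per 10 cm * ends per dent) / 10
Step 1: Total ends per 10 cm = 133 * 3 = 399
Step 2: EPC = 399 / 10 = 39.9 ends/cm

39.9 ends/cm


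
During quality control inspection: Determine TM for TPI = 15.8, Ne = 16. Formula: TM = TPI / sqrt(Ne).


Formula: TM = TPI / sqrt(Ne)
Step 1: sqrt(Ne) = sqrt(16) = 4
Step 2: TM = 15.8 / 4 = 3.95

3.95 TM


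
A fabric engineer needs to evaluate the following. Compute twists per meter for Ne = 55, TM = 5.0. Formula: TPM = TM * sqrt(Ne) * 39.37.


Formula: TPM = TM * sqrt(Ne) * 39.37
Step 1: sqrt(Ne) = sqrt(55) = 7.4162
Step 2: TM * sqrt(Ne) = 5.0 * 7.4162 = 37.081
Step 3: TPM = 37.081 * 39.37 = 1460 twists/m

1460 twists/m


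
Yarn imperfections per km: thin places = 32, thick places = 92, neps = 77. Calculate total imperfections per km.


Formula: Total = thin places + thick places + neps
Total = 32 + 92 + 77
Total = 201 imperfections/km

201 imperfections/km


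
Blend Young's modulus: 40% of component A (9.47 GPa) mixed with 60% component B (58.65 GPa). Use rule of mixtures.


Formula: Blend property = (fraction_A * property_A) + (fraction_B * property_B)
Step 1: Contribution A = 40/100 * 9.47 GPa = 3.788 GPa
Step 2: Contribution B = 60/100 * 58.65 GPa = 35.19 GPa
Step 3: Blend Young's modulus = 3.788 + 35.19 = 38.978 GPa

38.978 GPa


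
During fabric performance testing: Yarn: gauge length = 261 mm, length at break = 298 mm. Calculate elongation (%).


Formula: Elongation (%) = ((L_break - L0) / L0) * 100
Step 1: Extension = 298 - 261 = 37 mm
Step 2: Elongation = (37 / 261) * 100
Step 3: Elongation = 0.141762 * 100 = 14.1762% ≈ 14.2%

14.2%


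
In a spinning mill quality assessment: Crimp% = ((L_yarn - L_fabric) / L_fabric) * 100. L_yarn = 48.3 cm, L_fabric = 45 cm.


Formula: Crimp% = ((L_yarn - L_fabric) / L_fabric) * 100
Step 1: Extension = 48.3 - 45 = 3.3 cm
Step 2: Crimp% = (3.3 / 45) * 100
Step 3: Crimp% = 0.073333 * 100 = 7.3333% ≈ 7.3%

7.3%


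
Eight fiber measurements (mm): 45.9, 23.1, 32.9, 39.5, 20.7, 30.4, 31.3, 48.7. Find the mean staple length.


Formula: Mean = sum of lengths / count
Sum = 45.9 + 23.1 + 32.9 + 39.5 + 20.7 + 30.4 + 31.3 + 48.7
Sum = 272.5 mm
Mean = 272.5 / 8 = 34.06 mm

34.06 mm


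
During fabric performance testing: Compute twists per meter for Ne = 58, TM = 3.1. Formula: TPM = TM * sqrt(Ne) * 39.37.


Formula: TPM = TM * sqrt(Ne) * 39.37
Step 1: sqrt(Ne) = sqrt(58) = 7.6158
Step 2: TM * sqrt(Ne) = 3.1 * 7.6158 = 23.609
Step 3: TPM = 23.609 * 39.37 = 929 twists/m

929 twists/m


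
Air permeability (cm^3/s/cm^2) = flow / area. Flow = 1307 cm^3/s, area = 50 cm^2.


Formula: Air Permeability = Airflow / Test Area
AP = 1307 cm^3/s / 50 cm^2
AP = 26.1 cm^3/s/cm^2

26.1 cm^3/s/cm^2


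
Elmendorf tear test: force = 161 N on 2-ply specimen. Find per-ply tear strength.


Formula: Per-ply strength = Total force / Number of plies
Per-ply = 161 N / 2
Per-ply = 80.5 N

80.5 N


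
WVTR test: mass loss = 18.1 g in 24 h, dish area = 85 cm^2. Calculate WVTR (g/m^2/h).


Formula: WVTR = mass_loss / (area * time)
Step 1: Convert area: 85 cm^2 = 0.0085 m^2
Step 2: WVTR = 18.1 g / (0.0085 m^2 * 24 h)
Step 3: WVTR = 18.1 / 0.204 = 88.7 g/m^2/h

88.7 g/m^2/h


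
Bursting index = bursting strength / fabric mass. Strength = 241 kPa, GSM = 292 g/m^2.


Formula: Bursting Index = Bursting Strength / Fabric GSM
BI = 241 kPa / 292 g/m^2
BI = 0.825 kPa/(g/m^2)

0.825 kPa/(g/m^2)


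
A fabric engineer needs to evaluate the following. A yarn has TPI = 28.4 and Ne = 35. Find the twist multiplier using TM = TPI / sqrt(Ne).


Formula: TM = TPI / sqrt(Ne)
Step 1: sqrt(Ne) = sqrt(35) = 5.9161
Step 2: TM = 28.4 / 5.9161 = 4.80

4.80 TM


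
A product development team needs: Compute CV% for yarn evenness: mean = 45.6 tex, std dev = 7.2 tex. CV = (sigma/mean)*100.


Formula: CV% = (standard deviation / mean) * 100
Step 1: Ratio = 7.2 / 45.6 = 0.157895
Step 2: CV% = 0.157895 * 100 = 15.7895% ≈ 15.8%

15.8%


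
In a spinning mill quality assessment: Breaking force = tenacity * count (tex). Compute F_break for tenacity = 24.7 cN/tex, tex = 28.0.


Formula: Breaking force = Tenacity * Linear density
F = 24.7 cN/tex * 28.0 tex
F = 691.60 cN

691.60 cN


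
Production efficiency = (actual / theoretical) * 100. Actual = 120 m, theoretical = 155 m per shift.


Formula: Efficiency% = (Actual output / Theoretical output) * 100
Efficiency% = (120 / 155) * 100
Efficiency% = 0.774194 * 100 = 77.4194% ≈ 77.4%

77.4%


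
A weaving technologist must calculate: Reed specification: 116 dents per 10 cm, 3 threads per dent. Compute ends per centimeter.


Formula: EPC = (dents per 10 cm * ends per dent) / 10
Step 1: Total ends per 10 cm = 116 * 3 = 348
Step 2: EPC = 348 / 10 = 34.8 ends/cm

34.8 ends/cm


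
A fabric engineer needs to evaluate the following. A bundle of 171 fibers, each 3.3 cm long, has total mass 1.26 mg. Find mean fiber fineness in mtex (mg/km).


Formula: fineness (mtex) = mass (mg) / total length (km) = (mass_mg / total_length_m) * 1000
Step 1: Convert fiber length: 3.3 cm = 0.033 m
Step 2: Total fiber length = 171 * 0.033 = 5.643 m
Step 3: Linear density = 1.26 mg / 5.643 m = 0.2233 mg/m
Step 4: fineness = 0.2233 * 1000 = 223.3 mtex

223.3 mtex


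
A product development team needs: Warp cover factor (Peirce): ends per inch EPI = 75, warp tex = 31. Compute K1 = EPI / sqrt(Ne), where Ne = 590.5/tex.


Formula: K1 = EPI / sqrt(Ne), with Ne = 590.5 / tex_warp
Step 1: Ne = 590.5 / 31 = 19.048
Step 2: sqrt(Ne) = sqrt(19.048) = 4.3644
Step 3: K1 = 75 / 4.3644 = 17.2

17.2


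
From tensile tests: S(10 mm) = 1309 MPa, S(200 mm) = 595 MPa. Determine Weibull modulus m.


Formula: m = ln(L1/L2) / ln(S2/S1)
Step 1: ln(L1/L2) = ln(10/200) = -2.99573
Step 2: S2/S1 = 595/1309 = 0.45455
Step 3: ln(S2/S1) = ln(0.45455) = -0.78845
Step 4: m = -2.99573 / -0.78845 = 3.80

3.80 (Weibull m)


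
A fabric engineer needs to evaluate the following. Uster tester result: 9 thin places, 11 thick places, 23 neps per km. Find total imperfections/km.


Formula: Total = thin places + thick places + neps
Total = 9 + 11 + 23
Total = 43 imperfections/km

43 imperfections/km


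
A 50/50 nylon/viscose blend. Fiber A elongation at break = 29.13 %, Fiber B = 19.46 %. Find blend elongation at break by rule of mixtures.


Formula: Blend property = (fraction_A * property_A) + (fraction_B * property_B)
Step 1: Contribution A = 50/100 * 29.13 % = 14.565 %
Step 2: Contribution B = 50/100 * 19.46 % = 9.73 %
Step 3: Blend elongation at break = 14.565 + 9.73 = 24.295 %

24.295 %


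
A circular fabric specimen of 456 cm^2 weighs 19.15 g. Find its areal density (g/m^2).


Formula: GSM = mass_g / area_m2
Step 1: Convert area: 456 cm^2 = 456 / 10000 = 0.0456 m^2
Step 2: GSM = 19.15 g / 0.0456 m^2 = 420.0 g/m^2

420.0 g/m^2


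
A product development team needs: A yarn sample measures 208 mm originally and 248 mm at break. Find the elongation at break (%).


Formula: Elongation (%) = ((L_break - L0) / L0) * 100
Step 1: Extension = 248 - 208 = 40 mm
Step 2: Elongation = (40 / 208) * 100
Step 3: Elongation = 0.192308 * 100 = 19.2308% ≈ 19.2%

19.2%


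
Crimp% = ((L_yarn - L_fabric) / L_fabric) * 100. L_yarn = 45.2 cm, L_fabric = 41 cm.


Formula: Crimp% = ((L_yarn - L_fabric) / L_fabric) * 100
Step 1: Extension = 45.2 - 41 = 4.2 cm
Step 2: Crimp% = (4.2 / 41) * 100
Step 3: Crimp% = 0.102439 * 100 = 10.2439% ≈ 10.2%

10.2%


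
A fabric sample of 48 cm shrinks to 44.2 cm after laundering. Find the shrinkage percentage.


Formula: Shrinkage% = ((L_before - L_after) / L_before) * 100
Step 1: Shrinkage = 48 - 44.2 = 3.8 cm
Step 2: Shrinkage% = (3.8 / 48) * 100
Step 3: Shrinkage% = 0.079167 * 100 = 7.9167% ≈ 7.9%

7.9%


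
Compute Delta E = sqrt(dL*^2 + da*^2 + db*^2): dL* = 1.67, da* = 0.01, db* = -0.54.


Formula: Delta E = sqrt(dL*^2 + da*^2 + db*^2)
Step 1: dL*^2 = 1.67^2 = 2.7889
Step 2: da*^2 = 0.01^2 = 0.0001
Step 3: db*^2 = (-0.54)^2 = 0.2916
Step 4: Sum = 2.7889 + 0.0001 + 0.2916 = 3.0806
Step 5: Delta E = sqrt(3.0806) = 1.76

1.76 Delta E


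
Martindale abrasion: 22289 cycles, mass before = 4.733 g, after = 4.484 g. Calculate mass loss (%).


Formula: Mass loss% = ((m_before - m_after) / m_before) * 100
Step 1: Mass loss = 4.733 - 4.484 = 0.249 g
Step 2: Ratio = 0.249 / 4.733 = 0.0526093
Step 3: Mass loss% = 0.0526093 * 100 = 5.26093% ≈ 5.26%

5.26%


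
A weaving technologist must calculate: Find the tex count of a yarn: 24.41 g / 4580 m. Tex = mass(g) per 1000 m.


Formula: Tex = (mass_g / length_m) * 1000
Substituting: Tex = (24.41 / 4580) * 1000
Intermediate: 24.41 / 4580 = 0.00532969 g/m
Tex = 0.00532969 * 1000 = 5.33 tex

5.33 tex


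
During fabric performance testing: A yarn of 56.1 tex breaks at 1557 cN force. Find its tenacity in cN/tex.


Formula: Tenacity = Breaking force / Linear density
Tenacity = 1557 cN / 56.1 tex
Tenacity = 27.75 cN/tex

27.75 cN/tex


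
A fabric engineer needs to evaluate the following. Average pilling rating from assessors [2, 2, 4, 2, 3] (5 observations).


Formula: Mean = sum / count
Sum = 2 + 2 + 4 + 2 + 3 = 13
Mean = 13 / 5 = 2.6

2.6


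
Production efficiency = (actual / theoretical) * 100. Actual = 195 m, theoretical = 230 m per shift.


Formula: Efficiency% = (Actual output / Theoretical output) * 100
Efficiency% = (195 / 230) * 100
Efficiency% = 0.847826 * 100 = 84.7826% ≈ 84.8%

84.8%


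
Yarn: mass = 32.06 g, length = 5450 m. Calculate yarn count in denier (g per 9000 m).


Formula: den = (mass_g / length_m) * 9000
Substituting: den = (32.06 / 5450) * 9000
Intermediate: 32.06 / 5450 = 0.00588257 g/m
den = 0.00588257 * 9000 = 52.9 denier

52.9 denier


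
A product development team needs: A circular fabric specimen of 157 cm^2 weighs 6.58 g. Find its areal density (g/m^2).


Formula: GSM = mass_g / area_m2
Step 1: Convert area: 157 cm^2 = 157 / 10000 = 0.0157 m^2
Step 2: GSM = 6.58 g / 0.0157 m^2 = 419.1 g/m^2

419.1 g/m^2


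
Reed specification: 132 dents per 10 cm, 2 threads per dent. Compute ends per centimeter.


Formula: EPC = (dents per 10 cm * ends per dent) / 10
Step 1: Total ends per 10 cm = 132 * 2 = 264
Step 2: EPC = 264 / 10 = 26.4 ends/cm

26.4 ends/cm


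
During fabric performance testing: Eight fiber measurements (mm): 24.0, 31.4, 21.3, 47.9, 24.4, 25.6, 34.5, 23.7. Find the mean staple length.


Formula: Mean = sum of lengths / count
Sum = 24.0 + 31.4 + 21.3 + 47.9 + 24.4 + 25.6 + 34.5 + 23.7
Sum = 232.8 mm
Mean = 232.8 / 8 = 29.10 mm

29.10 mm


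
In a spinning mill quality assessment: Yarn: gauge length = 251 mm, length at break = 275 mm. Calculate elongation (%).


Formula: Elongation (%) = ((L_break - L0) / L0) * 100
Step 1: Extension = 275 - 251 = 24 mm
Step 2: Elongation = (24 / 251) * 100
Step 3: Elongation = 0.095618 * 100 = 9.5618% ≈ 9.6%

9.6%


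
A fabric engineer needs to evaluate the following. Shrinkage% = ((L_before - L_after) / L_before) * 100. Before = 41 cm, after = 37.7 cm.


Formula: Shrinkage% = ((L_before - L_after) / L_before) * 100
Step 1: Shrinkage = 41 - 37.7 = 3.3 cm
Step 2: Shrinkage% = (3.3 / 41) * 100
Step 3: Shrinkage% = 0.080488 * 100 = 8.0488% ≈ 8.0%

8.0%


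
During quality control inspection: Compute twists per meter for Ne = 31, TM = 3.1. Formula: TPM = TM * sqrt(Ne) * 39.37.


Formula: TPM = TM * sqrt(Ne) * 39.37
Step 1: sqrt(Ne) = sqrt(31) = 5.5678
Step 2: TM * sqrt(Ne) = 3.1 * 5.5678 = 17.2602
Step 3: TPM = 17.2602 * 39.37 = 680 twists/m

680 twists/m


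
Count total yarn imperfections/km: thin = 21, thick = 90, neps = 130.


Formula: Total = thin places + thick places + neps
Total = 21 + 90 + 130
Total = 241 imperfections/km

241 imperfections/km


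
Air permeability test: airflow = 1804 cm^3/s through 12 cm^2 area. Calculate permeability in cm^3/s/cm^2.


Formula: Air Permeability = Airflow / Test Area
AP = 1804 cm^3/s / 12 cm^2
AP = 150.3 cm^3/s/cm^2

150.3 cm^3/s/cm^2


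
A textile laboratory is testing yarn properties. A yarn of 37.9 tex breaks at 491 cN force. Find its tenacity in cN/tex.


Formula: Tenacity = Breaking force / Linear density
Tenacity = 491 cN / 37.9 tex
Tenacity = 12.96 cN/tex

12.96 cN/tex


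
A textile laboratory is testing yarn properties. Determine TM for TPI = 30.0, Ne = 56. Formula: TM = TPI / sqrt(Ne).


Formula: TM = TPI / sqrt(Ne)
Step 1: sqrt(Ne) = sqrt(56) = 7.4833
Step 2: TM = 30.0 / 7.4833 = 4.01

4.01 TM


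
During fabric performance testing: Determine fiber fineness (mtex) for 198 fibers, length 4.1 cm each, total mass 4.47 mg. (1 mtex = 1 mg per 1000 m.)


Formula: fineness (mtex) = mass (mg) / total length (km) = (mass_mg / total_length_m) * 1000
Step 1: Convert fiber length: 4.1 cm = 0.041 m
Step 2: Total fiber length = 198 * 0.041 = 8.118 m
Step 3: Linear density = 4.47 mg / 8.118 m = 0.5506 mg/m
Step 4: fineness = 0.5506 * 1000 = 550.6 mtex

550.6 mtex


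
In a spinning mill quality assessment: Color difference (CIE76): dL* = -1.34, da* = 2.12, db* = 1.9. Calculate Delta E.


Formula: Delta E = sqrt(dL*^2 + da*^2 + db*^2)
Step 1: dL*^2 = (-1.34)^2 = 1.7956
Step 2: da*^2 = 2.12^2 = 4.4944
Step 3: db*^2 = 1.9^2 = 3.61
Step 4: Sum = 1.7956 + 4.4944 + 3.61 = 9.9
Step 5: Delta E = sqrt(9.9) = 3.15

3.15 Delta E


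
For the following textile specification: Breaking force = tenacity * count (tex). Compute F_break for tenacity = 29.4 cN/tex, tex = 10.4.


Formula: Breaking force = Tenacity * Linear density
F = 29.4 cN/tex * 10.4 tex
F = 305.76 cN

305.76 cN


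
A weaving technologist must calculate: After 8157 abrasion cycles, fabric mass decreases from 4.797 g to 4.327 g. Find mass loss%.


Formula: Mass loss% = ((m_before - m_after) / m_before) * 100
Step 1: Mass loss = 4.797 - 4.327 = 0.47 g
Step 2: Ratio = 0.47 / 4.797 = 0.0979779
Step 3: Mass loss% = 0.0979779 * 100 = 9.79779% ≈ 9.80%

9.80%


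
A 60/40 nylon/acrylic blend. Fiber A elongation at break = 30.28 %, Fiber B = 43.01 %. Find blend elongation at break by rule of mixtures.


Formula: Blend property = (fraction_A * property_A) + (fraction_B * property_B)
Step 1: Contribution A = 60/100 * 30.28 % = 18.168 %
Step 2: Contribution B = 40/100 * 43.01 % = 17.204 %
Step 3: Blend elongation at break = 18.168 + 17.204 = 35.372 %

35.372 %


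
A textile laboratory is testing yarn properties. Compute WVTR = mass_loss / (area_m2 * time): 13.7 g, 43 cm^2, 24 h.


Formula: WVTR = mass_loss / (area * time)
Step 1: Convert area: 43 cm^2 = 0.0043 m^2
Step 2: WVTR = 13.7 g / (0.0043 m^2 * 24 h)
Step 3: WVTR = 13.7 / 0.1032 = 132.8 g/m^2/h

132.8 g/m^2/h


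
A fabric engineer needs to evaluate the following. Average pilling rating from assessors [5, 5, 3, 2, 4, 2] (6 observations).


Formula: Mean = sum / count
Sum = 5 + 5 + 3 + 2 + 4 + 2 = 21
Mean = 21 / 6 = 3.5

3.5


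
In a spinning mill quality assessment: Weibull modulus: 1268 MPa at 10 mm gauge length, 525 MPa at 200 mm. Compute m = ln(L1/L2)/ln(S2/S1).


Formula: m = ln(L1/L2) / ln(S2/S1)
Step 1: ln(L1/L2) = ln(10/200) = -2.99573
Step 2: S2/S1 = 525/1268 = 0.41404
Step 3: ln(S2/S1) = ln(0.41404) = -0.88179
Step 4: m = -2.99573 / -0.88179 = 3.40

3.40 (Weibull m)


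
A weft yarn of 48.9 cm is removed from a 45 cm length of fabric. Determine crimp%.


Formula: Crimp% = ((L_yarn - L_fabric) / L_fabric) * 100
Step 1: Extension = 48.9 - 45 = 3.9 cm
Step 2: Crimp% = (3.9 / 45) * 100
Step 3: Crimp% = 0.086667 * 100 = 8.6667% ≈ 8.7%

8.7%


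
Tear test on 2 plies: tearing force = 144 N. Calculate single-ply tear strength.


Formula: Per-ply strength = Total force / Number of plies
Per-ply = 144 N / 2
Per-ply = 72 N

72 N


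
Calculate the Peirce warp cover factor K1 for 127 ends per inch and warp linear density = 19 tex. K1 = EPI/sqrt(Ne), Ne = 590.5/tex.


Formula: K1 = EPI / sqrt(Ne), with Ne = 590.5 / tex_warp
Step 1: Ne = 590.5 / 19 = 31.079
Step 2: sqrt(Ne) = sqrt(31.079) = 5.5749
Step 3: K1 = 127 / 5.5749 = 22.8

22.8


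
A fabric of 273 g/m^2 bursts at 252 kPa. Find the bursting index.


Formula: Bursting Index = Bursting Strength / Fabric GSM
BI = 252 kPa / 273 g/m^2
BI = 0.923 kPa/(g/m^2)

0.923 kPa/(g/m^2)


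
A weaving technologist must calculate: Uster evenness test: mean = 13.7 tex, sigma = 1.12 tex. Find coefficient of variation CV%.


Formula: CV% = (standard deviation / mean) * 100
Step 1: Ratio = 1.12 / 13.7 = 0.081752
Step 2: CV% = 0.081752 * 100 = 8.1752% ≈ 8.2%

8.2%


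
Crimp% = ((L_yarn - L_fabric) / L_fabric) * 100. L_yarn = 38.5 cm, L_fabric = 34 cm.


Formula: Crimp% = ((L_yarn - L_fabric) / L_fabric) * 100
Step 1: Extension = 38.5 - 34 = 4.5 cm
Step 2: Crimp% = (4.5 / 34) * 100
Step 3: Crimp% = 0.132353 * 100 = 13.2353% ≈ 13.2%

13.2%


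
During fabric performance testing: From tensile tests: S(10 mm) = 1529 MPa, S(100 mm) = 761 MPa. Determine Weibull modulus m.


Formula: m = ln(L1/L2) / ln(S2/S1)
Step 1: ln(L1/L2) = ln(10/100) = -2.30259
Step 2: S2/S1 = 761/1529 = 0.49771
Step 3: ln(S2/S1) = ln(0.49771) = -0.69774
Step 4: m = -2.30259 / -0.69774 = 3.30

3.30 (Weibull m)


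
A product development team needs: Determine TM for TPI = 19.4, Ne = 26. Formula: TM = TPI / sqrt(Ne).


Formula: TM = TPI / sqrt(Ne)
Step 1: sqrt(Ne) = sqrt(26) = 5.099
Step 2: TM = 19.4 / 5.099 = 3.80

3.80 TM


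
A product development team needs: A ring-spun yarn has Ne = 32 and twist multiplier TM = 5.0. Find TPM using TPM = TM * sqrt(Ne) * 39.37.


Formula: TPM = TM * sqrt(Ne) * 39.37
Step 1: sqrt(Ne) = sqrt(32) = 5.6569
Step 2: TM * sqrt(Ne) = 5.0 * 5.6569 = 28.2845
Step 3: TPM = 28.2845 * 39.37 = 1114 twists/m

1114 twists/m


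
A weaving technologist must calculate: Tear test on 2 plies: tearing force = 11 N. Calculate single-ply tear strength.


Formula: Per-ply strength = Total force / Number of plies
Per-ply = 11 N / 2
Per-ply = 5.5 N

5.5 N


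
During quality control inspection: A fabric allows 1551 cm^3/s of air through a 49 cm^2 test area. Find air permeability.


Formula: Air Permeability = Airflow / Test Area
AP = 1551 cm^3/s / 49 cm^2
AP = 31.7 cm^3/s/cm^2

31.7 cm^3/s/cm^2


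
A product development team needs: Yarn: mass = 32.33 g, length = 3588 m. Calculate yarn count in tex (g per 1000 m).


Formula: Tex = (mass_g / length_m) * 1000
Substituting: Tex = (32.33 / 3588) * 1000
Intermediate: 32.33 / 3588 = 0.00901059 g/m
Tex = 0.00901059 * 1000 = 9.01 tex

9.01 tex


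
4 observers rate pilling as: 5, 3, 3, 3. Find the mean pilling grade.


Formula: Mean = sum / count
Sum = 5 + 3 + 3 + 3 = 14
Mean = 14 / 4 = 3.5

3.5


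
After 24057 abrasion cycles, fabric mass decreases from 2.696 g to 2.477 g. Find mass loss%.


Formula: Mass loss% = ((m_before - m_after) / m_before) * 100
Step 1: Mass loss = 2.696 - 2.477 = 0.219 g
Step 2: Ratio = 0.219 / 2.696 = 0.0812315
Step 3: Mass loss% = 0.0812315 * 100 = 8.12315% ≈ 8.12%

8.12%


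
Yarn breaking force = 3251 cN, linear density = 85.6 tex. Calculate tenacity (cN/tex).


Formula: Tenacity = Breaking force / Linear density
Tenacity = 3251 cN / 85.6 tex
Tenacity = 37.98 cN/tex

37.98 cN/tex


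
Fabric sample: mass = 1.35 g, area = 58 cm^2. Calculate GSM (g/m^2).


Formula: GSM = mass_g / area_m2
Step 1: Convert area: 58 cm^2 = 58 / 10000 = 0.0058 m^2
Step 2: GSM = 1.35 g / 0.0058 m^2 = 232.8 g/m^2

232.8 g/m^2


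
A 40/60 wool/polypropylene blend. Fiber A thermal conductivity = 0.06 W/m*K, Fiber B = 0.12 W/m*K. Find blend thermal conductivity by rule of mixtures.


Formula: Blend property = (fraction_A * property_A) + (fraction_B * property_B)
Step 1: Contribution A = 40/100 * 0.06 W/m*K = 0.024 W/m*K
Step 2: Contribution B = 60/100 * 0.12 W/m*K = 0.072 W/m*K
Step 3: Blend thermal conductivity = 0.024 + 0.072 = 0.096 W/m*K

0.096 W/m*K


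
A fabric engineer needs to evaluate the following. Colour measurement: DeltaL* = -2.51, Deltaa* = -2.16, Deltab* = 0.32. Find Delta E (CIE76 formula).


Formula: Delta E = sqrt(dL*^2 + da*^2 + db*^2)
Step 1: dL*^2 = (-2.51)^2 = 6.3001
Step 2: da*^2 = (-2.16)^2 = 4.6656
Step 3: db*^2 = 0.32^2 = 0.1024
Step 4: Sum = 6.3001 + 4.6656 + 0.1024 = 11.0681
Step 5: Delta E = sqrt(11.0681) = 3.33

3.33 Delta E


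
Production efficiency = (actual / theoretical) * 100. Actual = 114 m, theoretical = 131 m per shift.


Formula: Efficiency% = (Actual output / Theoretical output) * 100
Efficiency% = (114 / 131) * 100
Efficiency% = 0.870229 * 100 = 87.0229% ≈ 87.0%

87.0%


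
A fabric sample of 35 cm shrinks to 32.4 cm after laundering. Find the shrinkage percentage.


Formula: Shrinkage% = ((L_before - L_after) / L_before) * 100
Step 1: Shrinkage = 35 - 32.4 = 2.6 cm
Step 2: Shrinkage% = (2.6 / 35) * 100
Step 3: Shrinkage% = 0.074286 * 100 = 7.4286% ≈ 7.4%

7.4%


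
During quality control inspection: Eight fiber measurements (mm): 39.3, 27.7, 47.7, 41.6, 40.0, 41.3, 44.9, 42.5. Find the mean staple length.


Formula: Mean = sum of lengths / count
Sum = 39.3 + 27.7 + 47.7 + 41.6 + 40.0 + 41.3 + 44.9 + 42.5
Sum = 325.0 mm
Mean = 325.0 / 8 = 40.63 mm

40.63 mm


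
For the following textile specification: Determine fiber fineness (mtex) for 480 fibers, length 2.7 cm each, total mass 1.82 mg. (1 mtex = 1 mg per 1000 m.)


Formula: fineness (mtex) = mass (mg) / total length (km) = (mass_mg / total_length_m) * 1000
Step 1: Convert fiber length: 2.7 cm = 0.027 m
Step 2: Total fiber length = 480 * 0.027 = 12.96 m
Step 3: Linear density = 1.82 mg / 12.96 m = 0.1404 mg/m
Step 4: fineness = 0.1404 * 1000 = 140.4 mtex

140.4 mtex


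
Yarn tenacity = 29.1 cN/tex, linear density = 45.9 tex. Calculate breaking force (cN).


Formula: Breaking force = Tenacity * Linear density
F = 29.1 cN/tex * 45.9 tex
F = 1335.69 cN

1335.69 cN


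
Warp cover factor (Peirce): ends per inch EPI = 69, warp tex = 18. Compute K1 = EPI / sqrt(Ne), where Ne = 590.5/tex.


Formula: K1 = EPI / sqrt(Ne), with Ne = 590.5 / tex_warp
Step 1: Ne = 590.5 / 18 = 32.806
Step 2: sqrt(Ne) = sqrt(32.806) = 5.7277
Step 3: K1 = 69 / 5.7277 = 12.0

12.0


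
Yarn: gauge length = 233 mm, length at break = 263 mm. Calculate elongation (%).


Formula: Elongation (%) = ((L_break - L0) / L0) * 100
Step 1: Extension = 263 - 233 = 30 mm
Step 2: Elongation = (30 / 233) * 100
Step 3: Elongation = 0.128755 * 100 = 12.8755% ≈ 12.9%

12.9%


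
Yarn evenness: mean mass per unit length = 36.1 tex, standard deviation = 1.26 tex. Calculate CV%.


Formula: CV% = (standard deviation / mean) * 100
Step 1: Ratio = 1.26 / 36.1 = 0.034903
Step 2: CV% = 0.034903 * 100 = 3.4903% ≈ 3.5%

3.5%


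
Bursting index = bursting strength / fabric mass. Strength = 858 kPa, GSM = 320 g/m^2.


Formula: Bursting Index = Bursting Strength / Fabric GSM
BI = 858 kPa / 320 g/m^2
BI = 2.681 kPa/(g/m^2)

2.681 kPa/(g/m^2)


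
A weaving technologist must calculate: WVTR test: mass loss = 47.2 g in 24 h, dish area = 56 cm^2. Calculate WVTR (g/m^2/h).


Formula: WVTR = mass_loss / (area * time)
Step 1: Convert area: 56 cm^2 = 0.0056 m^2
Step 2: WVTR = 47.2 g / (0.0056 m^2 * 24 h)
Step 3: WVTR = 47.2 / 0.1344 = 351.2 g/m^2/h

351.2 g/m^2/h


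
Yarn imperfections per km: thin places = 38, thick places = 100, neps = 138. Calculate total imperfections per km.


Formula: Total = thin places + thick places + neps
Total = 38 + 100 + 138
Total = 276 imperfections/km

276 imperfections/km


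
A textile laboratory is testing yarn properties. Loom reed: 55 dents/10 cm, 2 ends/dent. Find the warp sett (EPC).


Formula: EPC = (dents per 10 cm * ends per dent) / 10
Step 1: Total ends per 10 cm = 55 * 2 = 110
Step 2: EPC = 110 / 10 = 11.0 ends/cm

11.0 ends/cm


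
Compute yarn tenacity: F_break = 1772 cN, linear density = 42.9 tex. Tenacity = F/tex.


Formula: Tenacity = Breaking force / Linear density
Tenacity = 1772 cN / 42.9 tex
Tenacity = 41.31 cN/tex

41.31 cN/tex


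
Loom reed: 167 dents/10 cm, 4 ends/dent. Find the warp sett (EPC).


Formula: EPC = (dents per 10 cm * ends per dent) / 10
Step 1: Total ends per 10 cm = 167 * 4 = 668
Step 2: EPC = 668 / 10 = 66.8 ends/cm

66.8 ends/cm


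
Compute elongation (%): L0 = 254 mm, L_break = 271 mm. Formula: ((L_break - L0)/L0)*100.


Formula: Elongation (%) = ((L_break - L0) / L0) * 100
Step 1: Extension = 271 - 254 = 17 mm
Step 2: Elongation = (17 / 254) * 100
Step 3: Elongation = 0.066929 * 100 = 6.6929% ≈ 6.7%

6.7%


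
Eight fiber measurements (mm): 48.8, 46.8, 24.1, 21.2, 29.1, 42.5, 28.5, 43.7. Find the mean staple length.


Formula: Mean = sum of lengths / count
Sum = 48.8 + 46.8 + 24.1 + 21.2 + 29.1 + 42.5 + 28.5 + 43.7
Sum = 284.7 mm
Mean = 284.7 / 8 = 35.59 mm

35.59 mm


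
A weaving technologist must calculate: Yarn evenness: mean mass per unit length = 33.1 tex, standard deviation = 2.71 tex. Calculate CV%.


Formula: CV% = (standard deviation / mean) * 100
Step 1: Ratio = 2.71 / 33.1 = 0.081873
Step 2: CV% = 0.081873 * 100 = 8.1873% ≈ 8.2%

8.2%


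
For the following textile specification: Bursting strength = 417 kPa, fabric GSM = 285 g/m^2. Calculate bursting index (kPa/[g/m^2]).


Formula: Bursting Index = Bursting Strength / Fabric GSM
BI = 417 kPa / 285 g/m^2
BI = 1.463 kPa/(g/m^2)

1.463 kPa/(g/m^2)


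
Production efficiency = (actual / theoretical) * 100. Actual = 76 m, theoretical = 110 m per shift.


Formula: Efficiency% = (Actual output / Theoretical output) * 100
Efficiency% = (76 / 110) * 100
Efficiency% = 0.690909 * 100 = 69.0909% ≈ 69.1%

69.1%


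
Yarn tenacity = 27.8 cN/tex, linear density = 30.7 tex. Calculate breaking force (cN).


Formula: Breaking force = Tenacity * Linear density
F = 27.8 cN/tex * 30.7 tex
F = 853.46 cN

853.46 cN


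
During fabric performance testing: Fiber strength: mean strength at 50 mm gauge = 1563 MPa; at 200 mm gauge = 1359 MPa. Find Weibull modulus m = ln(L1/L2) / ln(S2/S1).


Formula: m = ln(L1/L2) / ln(S2/S1)
Step 1: ln(L1/L2) = ln(50/200) = -1.38629
Step 2: S2/S1 = 1359/1563 = 0.86948
Step 3: ln(S2/S1) = ln(0.86948) = -0.13986
Step 4: m = -1.38629 / -0.13986 = 9.91

9.91 (Weibull m)


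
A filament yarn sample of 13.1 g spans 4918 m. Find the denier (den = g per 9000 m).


Formula: den = (mass_g / length_m) * 9000
Substituting: den = (13.1 / 4918) * 9000
Intermediate: 13.1 / 4918 = 0.00266368 g/m
den = 0.00266368 * 9000 = 24.0 denier

24.0 denier


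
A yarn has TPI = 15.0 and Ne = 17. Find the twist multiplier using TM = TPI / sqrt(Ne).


Formula: TM = TPI / sqrt(Ne)
Step 1: sqrt(Ne) = sqrt(17) = 4.1231
Step 2: TM = 15.0 / 4.1231 = 3.64

3.64 TM


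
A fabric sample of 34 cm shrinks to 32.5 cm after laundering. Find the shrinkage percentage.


Formula: Shrinkage% = ((L_before - L_after) / L_before) * 100
Step 1: Shrinkage = 34 - 32.5 = 1.5 cm
Step 2: Shrinkage% = (1.5 / 34) * 100
Step 3: Shrinkage% = 0.044118 * 100 = 4.4118% ≈ 4.4%

4.4%


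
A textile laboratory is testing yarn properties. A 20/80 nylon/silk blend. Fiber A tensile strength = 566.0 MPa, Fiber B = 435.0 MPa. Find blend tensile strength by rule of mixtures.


Formula: Blend property = (fraction_A * property_A) + (fraction_B * property_B)
Step 1: Contribution A = 20/100 * 566.0 MPa = 113.2 MPa
Step 2: Contribution B = 80/100 * 435.0 MPa = 348.0 MPa
Step 3: Blend tensile strength = 113.2 + 348.0 = 461.2 MPa

461.2 MPa


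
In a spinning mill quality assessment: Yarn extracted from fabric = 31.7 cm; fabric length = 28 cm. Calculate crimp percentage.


Formula: Crimp% = ((L_yarn - L_fabric) / L_fabric) * 100
Step 1: Extension = 31.7 - 28 = 3.7 cm
Step 2: Crimp% = (3.7 / 28) * 100
Step 3: Crimp% = 0.132143 * 100 = 13.2143% ≈ 13.2%

13.2%


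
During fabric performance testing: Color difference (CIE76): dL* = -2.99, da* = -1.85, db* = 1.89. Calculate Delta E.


Formula: Delta E = sqrt(dL*^2 + da*^2 + db*^2)
Step 1: dL*^2 = (-2.99)^2 = 8.9401
Step 2: da*^2 = (-1.85)^2 = 3.4225
Step 3: db*^2 = 1.89^2 = 3.5721
Step 4: Sum = 8.9401 + 3.4225 + 3.5721 = 15.9347
Step 5: Delta E = sqrt(15.9347) = 3.99

3.99 Delta E


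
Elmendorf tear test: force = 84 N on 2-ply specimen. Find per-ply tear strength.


Formula: Per-ply strength = Total force / Number of plies
Per-ply = 84 N / 2
Per-ply = 42 N

42 N


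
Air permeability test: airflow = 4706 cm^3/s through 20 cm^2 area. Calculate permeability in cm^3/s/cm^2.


Formula: Air Permeability = Airflow / Test Area
AP = 4706 cm^3/s / 20 cm^2
AP = 235.3 cm^3/s/cm^2

235.3 cm^3/s/cm^2


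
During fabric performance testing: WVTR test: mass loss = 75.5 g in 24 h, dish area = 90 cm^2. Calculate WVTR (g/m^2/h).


Formula: WVTR = mass_loss / (area * time)
Step 1: Convert area: 90 cm^2 = 0.009 m^2
Step 2: WVTR = 75.5 g / (0.009 m^2 * 24 h)
Step 3: WVTR = 75.5 / 0.216 = 349.5 g/m^2/h

349.5 g/m^2/h


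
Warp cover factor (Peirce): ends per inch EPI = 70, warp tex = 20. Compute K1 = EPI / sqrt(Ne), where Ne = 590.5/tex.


Formula: K1 = EPI / sqrt(Ne), with Ne = 590.5 / tex_warp
Step 1: Ne = 590.5 / 20 = 29.525
Step 2: sqrt(Ne) = sqrt(29.525) = 5.4337
Step 3: K1 = 70 / 5.4337 = 12.9

12.9


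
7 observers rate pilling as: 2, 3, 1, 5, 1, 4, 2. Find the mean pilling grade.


Formula: Mean = sum / count
Sum = 2 + 3 + 1 + 5 + 1 + 4 + 2 = 18
Mean = 18 / 7 = 2.6

2.6


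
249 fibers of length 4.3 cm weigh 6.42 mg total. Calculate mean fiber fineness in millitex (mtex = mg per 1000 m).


Formula: fineness (mtex) = mass (mg) / total length (km) = (mass_mg / total_length_m) * 1000
Step 1: Convert fiber length: 4.3 cm = 0.043 m
Step 2: Total fiber length = 249 * 0.043 = 10.707 m
Step 3: Linear density = 6.42 mg / 10.707 m = 0.5996 mg/m
Step 4: fineness = 0.5996 * 1000 = 599.6 mtex

599.6 mtex


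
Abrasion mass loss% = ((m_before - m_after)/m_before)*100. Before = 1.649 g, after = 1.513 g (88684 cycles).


Formula: Mass loss% = ((m_before - m_after) / m_before) * 100
Step 1: Mass loss = 1.649 - 1.513 = 0.136 g
Step 2: Ratio = 0.136 / 1.649 = 0.0824742
Step 3: Mass loss% = 0.0824742 * 100 = 8.24742% ≈ 8.25%

8.25%


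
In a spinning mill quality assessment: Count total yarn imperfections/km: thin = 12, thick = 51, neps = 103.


Formula: Total = thin places + thick places + neps
Total = 12 + 51 + 103
Total = 166 imperfections/km

166 imperfections/km


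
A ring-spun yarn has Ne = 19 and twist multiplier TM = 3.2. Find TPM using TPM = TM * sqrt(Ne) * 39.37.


Formula: TPM = TM * sqrt(Ne) * 39.37
Step 1: sqrt(Ne) = sqrt(19) = 4.3589
Step 2: TM * sqrt(Ne) = 3.2 * 4.3589 = 13.9485
Step 3: TPM = 13.9485 * 39.37 = 549 twists/m

549 twists/m


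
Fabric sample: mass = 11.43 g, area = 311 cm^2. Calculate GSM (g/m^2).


Formula: GSM = mass_g / area_m2
Step 1: Convert area: 311 cm^2 = 311 / 10000 = 0.0311 m^2
Step 2: GSM = 11.43 g / 0.0311 m^2 = 367.5 g/m^2

367.5 g/m^2


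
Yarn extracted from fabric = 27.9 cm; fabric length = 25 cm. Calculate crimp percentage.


Formula: Crimp% = ((L_yarn - L_fabric) / L_fabric) * 100
Step 1: Extension = 27.9 - 25 = 2.9 cm
Step 2: Crimp% = (2.9 / 25) * 100
Step 3: Crimp% = 0.116 * 100 = 11.6%

11.6%


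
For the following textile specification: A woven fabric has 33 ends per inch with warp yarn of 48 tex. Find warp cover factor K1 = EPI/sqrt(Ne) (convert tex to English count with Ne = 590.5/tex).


Formula: K1 = EPI / sqrt(Ne), with Ne = 590.5 / tex_warp
Step 1: Ne = 590.5 / 48 = 12.302
Step 2: sqrt(Ne) = sqrt(12.302) = 3.5074
Step 3: K1 = 33 / 3.5074 = 9.4

9.4


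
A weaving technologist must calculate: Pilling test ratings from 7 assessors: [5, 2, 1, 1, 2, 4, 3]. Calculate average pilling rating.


Formula: Mean = sum / count
Sum = 5 + 2 + 1 + 1 + 2 + 4 + 3 = 18
Mean = 18 / 7 = 2.6

2.6


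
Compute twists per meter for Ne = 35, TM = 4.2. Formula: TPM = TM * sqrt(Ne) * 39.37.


Formula: TPM = TM * sqrt(Ne) * 39.37
Step 1: sqrt(Ne) = sqrt(35) = 5.9161
Step 2: TM * sqrt(Ne) = 4.2 * 5.9161 = 24.8476
Step 3: TPM = 24.8476 * 39.37 = 978 twists/m

978 twists/m


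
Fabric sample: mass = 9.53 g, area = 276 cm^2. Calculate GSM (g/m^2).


Formula: GSM = mass_g / area_m2
Step 1: Convert area: 276 cm^2 = 276 / 10000 = 0.0276 m^2
Step 2: GSM = 9.53 g / 0.0276 m^2 = 345.3 g/m^2

345.3 g/m^2


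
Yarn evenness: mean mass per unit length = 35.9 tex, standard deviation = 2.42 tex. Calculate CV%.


Formula: CV% = (standard deviation / mean) * 100
Step 1: Ratio = 2.42 / 35.9 = 0.067409
Step 2: CV% = 0.067409 * 100 = 6.7409% ≈ 6.7%

6.7%


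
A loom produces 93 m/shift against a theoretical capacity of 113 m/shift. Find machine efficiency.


Formula: Efficiency% = (Actual output / Theoretical output) * 100
Efficiency% = (93 / 113) * 100
Efficiency% = 0.823009 * 100 = 82.3009% ≈ 82.3%

82.3%


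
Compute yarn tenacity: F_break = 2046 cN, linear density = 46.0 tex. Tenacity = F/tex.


Formula: Tenacity = Breaking force / Linear density
Tenacity = 2046 cN / 46.0 tex
Tenacity = 44.48 cN/tex

44.48 cN/tex


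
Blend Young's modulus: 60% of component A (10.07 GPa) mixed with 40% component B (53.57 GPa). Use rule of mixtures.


Formula: Blend property = (fraction_A * property_A) + (fraction_B * property_B)
Step 1: Contribution A = 60/100 * 10.07 GPa = 6.042 GPa
Step 2: Contribution B = 40/100 * 53.57 GPa = 21.428 GPa
Step 3: Blend Young's modulus = 6.042 + 21.428 = 27.47 GPa

27.47 GPa


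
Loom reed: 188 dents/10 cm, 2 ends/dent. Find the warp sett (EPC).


Formula: EPC = (dents per 10 cm * ends per dent) / 10
Step 1: Total ends per 10 cm = 188 * 2 = 376
Step 2: EPC = 376 / 10 = 37.6 ends/cm

37.6 ends/cm


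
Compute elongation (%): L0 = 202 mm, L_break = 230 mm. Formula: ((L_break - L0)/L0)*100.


Formula: Elongation (%) = ((L_break - L0) / L0) * 100
Step 1: Extension = 230 - 202 = 28 mm
Step 2: Elongation = (28 / 202) * 100
Step 3: Elongation = 0.138614 * 100 = 13.8614% ≈ 13.9%

13.9%


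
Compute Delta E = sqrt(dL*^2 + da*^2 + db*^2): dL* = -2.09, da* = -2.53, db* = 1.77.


Formula: Delta E = sqrt(dL*^2 + da*^2 + db*^2)
Step 1: dL*^2 = (-2.09)^2 = 4.3681
Step 2: da*^2 = (-2.53)^2 = 6.4009
Step 3: db*^2 = 1.77^2 = 3.1329
Step 4: Sum = 4.3681 + 6.4009 + 3.1329 = 13.9019
Step 5: Delta E = sqrt(13.9019) = 3.73

3.73 Delta E


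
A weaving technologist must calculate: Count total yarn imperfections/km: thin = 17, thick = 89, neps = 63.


Formula: Total = thin places + thick places + neps
Total = 17 + 89 + 63
Total = 169 imperfections/km

169 imperfections/km


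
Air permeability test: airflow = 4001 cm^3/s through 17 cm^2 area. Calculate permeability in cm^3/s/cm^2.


Formula: Air Permeability = Airflow / Test Area
AP = 4001 cm^3/s / 17 cm^2
AP = 235.4 cm^3/s/cm^2

235.4 cm^3/s/cm^2


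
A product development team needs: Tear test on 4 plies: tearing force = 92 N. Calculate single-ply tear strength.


Formula: Per-ply strength = Total force / Number of plies
Per-ply = 92 N / 4
Per-ply = 23 N

23 N


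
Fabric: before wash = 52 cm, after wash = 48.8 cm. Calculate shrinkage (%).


Formula: Shrinkage% = ((L_before - L_after) / L_before) * 100
Step 1: Shrinkage = 52 - 48.8 = 3.2 cm
Step 2: Shrinkage% = (3.2 / 52) * 100
Step 3: Shrinkage% = 0.061538 * 100 = 6.1538% ≈ 6.2%

6.2%


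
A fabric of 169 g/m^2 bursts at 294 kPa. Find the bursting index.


Formula: Bursting Index = Bursting Strength / Fabric GSM
BI = 294 kPa / 169 g/m^2
BI = 1.740 kPa/(g/m^2)

1.740 kPa/(g/m^2)


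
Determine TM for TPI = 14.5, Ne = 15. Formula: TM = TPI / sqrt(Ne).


Formula: TM = TPI / sqrt(Ne)
Step 1: sqrt(Ne) = sqrt(15) = 3.873
Step 2: TM = 14.5 / 3.873 = 3.74

3.74 TM


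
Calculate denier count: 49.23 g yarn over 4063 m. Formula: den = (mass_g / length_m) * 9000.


Formula: den = (mass_g / length_m) * 9000
Substituting: den = (49.23 / 4063) * 9000
Intermediate: 49.23 / 4063 = 0.01211666 g/m
den = 0.01211666 * 9000 = 109.0 denier

109.0 denier


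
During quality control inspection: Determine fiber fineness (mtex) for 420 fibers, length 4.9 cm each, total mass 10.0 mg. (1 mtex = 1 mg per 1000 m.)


Formula: fineness (mtex) = mass (mg) / total length (km) = (mass_mg / total_length_m) * 1000
Step 1: Convert fiber length: 4.9 cm = 0.049 m
Step 2: Total fiber length = 420 * 0.049 = 20.58 m
Step 3: Linear density = 10.0 mg / 20.58 m = 0.4859 mg/m
Step 4: fineness = 0.4859 * 1000 = 485.9 mtex

485.9 mtex


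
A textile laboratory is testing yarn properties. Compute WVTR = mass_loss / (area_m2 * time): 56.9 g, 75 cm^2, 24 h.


Formula: WVTR = mass_loss / (area * time)
Step 1: Convert area: 75 cm^2 = 0.0075 m^2
Step 2: WVTR = 56.9 g / (0.0075 m^2 * 24 h)
Step 3: WVTR = 56.9 / 0.18 = 316.1 g/m^2/h

316.1 g/m^2/h


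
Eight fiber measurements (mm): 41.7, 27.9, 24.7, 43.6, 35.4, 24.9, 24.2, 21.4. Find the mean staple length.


Formula: Mean = sum of lengths / count
Sum = 41.7 + 27.9 + 24.7 + 43.6 + 35.4 + 24.9 + 24.2 + 21.4
Sum = 243.8 mm
Mean = 243.8 / 8 = 30.48 mm

30.48 mm


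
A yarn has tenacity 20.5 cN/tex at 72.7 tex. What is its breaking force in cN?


Formula: Breaking force = Tenacity * Linear density
F = 20.5 cN/tex * 72.7 tex
F = 1490.35 cN

1490.35 cN


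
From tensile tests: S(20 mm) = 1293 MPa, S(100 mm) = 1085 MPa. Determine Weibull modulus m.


Formula: m = ln(L1/L2) / ln(S2/S1)
Step 1: ln(L1/L2) = ln(20/100) = -1.60944
Step 2: S2/S1 = 1085/1293 = 0.83913
Step 3: ln(S2/S1) = ln(0.83913) = -0.17539
Step 4: m = -1.60944 / -0.17539 = 9.18

9.18 (Weibull m)


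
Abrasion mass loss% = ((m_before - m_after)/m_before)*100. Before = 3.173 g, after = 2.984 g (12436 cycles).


Formula: Mass loss% = ((m_before - m_after) / m_before) * 100
Step 1: Mass loss = 3.173 - 2.984 = 0.189 g
Step 2: Ratio = 0.189 / 3.173 = 0.0595651
Step 3: Mass loss% = 0.0595651 * 100 = 5.95651% ≈ 5.96%

5.96%


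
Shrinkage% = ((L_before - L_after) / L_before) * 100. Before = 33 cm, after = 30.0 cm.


Formula: Shrinkage% = ((L_before - L_after) / L_before) * 100
Step 1: Shrinkage = 33 - 30.0 = 3.0 cm
Step 2: Shrinkage% = (3.0 / 33) * 100
Step 3: Shrinkage% = 0.090909 * 100 = 9.0909% ≈ 9.1%

9.1%


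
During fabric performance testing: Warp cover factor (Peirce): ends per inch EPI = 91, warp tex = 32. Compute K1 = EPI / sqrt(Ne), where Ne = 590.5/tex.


Formula: K1 = EPI / sqrt(Ne), with Ne = 590.5 / tex_warp
Step 1: Ne = 590.5 / 32 = 18.453
Step 2: sqrt(Ne) = sqrt(18.453) = 4.2957
Step 3: K1 = 91 / 4.2957 = 21.2

21.2
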